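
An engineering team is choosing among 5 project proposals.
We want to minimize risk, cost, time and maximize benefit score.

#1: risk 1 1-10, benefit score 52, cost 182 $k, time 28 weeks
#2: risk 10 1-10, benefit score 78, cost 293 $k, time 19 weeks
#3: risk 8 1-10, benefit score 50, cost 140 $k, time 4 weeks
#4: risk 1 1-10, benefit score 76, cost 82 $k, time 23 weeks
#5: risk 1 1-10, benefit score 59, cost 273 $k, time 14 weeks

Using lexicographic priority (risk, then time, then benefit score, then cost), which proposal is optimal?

First minimize risk: best is 1, kept {#1, #4, #5}.
Then minimize time: best is 14, kept {#5}.

#5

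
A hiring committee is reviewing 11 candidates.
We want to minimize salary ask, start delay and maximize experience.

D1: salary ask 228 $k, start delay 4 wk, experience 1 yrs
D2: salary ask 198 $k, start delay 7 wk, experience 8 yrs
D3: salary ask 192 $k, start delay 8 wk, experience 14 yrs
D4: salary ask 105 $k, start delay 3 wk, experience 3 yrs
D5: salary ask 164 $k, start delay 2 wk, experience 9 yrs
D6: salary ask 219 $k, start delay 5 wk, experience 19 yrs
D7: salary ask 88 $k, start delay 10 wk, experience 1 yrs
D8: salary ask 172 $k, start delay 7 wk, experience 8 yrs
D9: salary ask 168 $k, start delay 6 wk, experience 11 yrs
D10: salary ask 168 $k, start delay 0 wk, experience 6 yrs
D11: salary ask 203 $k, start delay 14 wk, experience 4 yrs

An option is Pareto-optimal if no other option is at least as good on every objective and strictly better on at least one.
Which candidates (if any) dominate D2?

D5, D8, D9

D5: salary ask 164≤198, start delay 2≤7, experience 9≥8 — dominates D2.
D8: salary ask 172≤198, start delay 7≤7, experience 8≥8 — dominates D2.
D9: salary ask 168≤198, start delay 6≤7, experience 11≥8 — dominates D2.
Others (D1, D3, D4, D6, D7, D10, D11) are each worse than D2 on at least one objective.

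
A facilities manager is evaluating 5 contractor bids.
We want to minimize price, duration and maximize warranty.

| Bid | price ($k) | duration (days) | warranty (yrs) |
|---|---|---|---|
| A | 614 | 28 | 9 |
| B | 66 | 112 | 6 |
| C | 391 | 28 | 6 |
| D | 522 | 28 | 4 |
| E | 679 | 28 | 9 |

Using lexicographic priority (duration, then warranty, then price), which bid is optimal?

A

First minimize duration: best is 28, kept {A, C, D, E}.
Then maximize warranty: best is 9, kept {A, E}.
Then minimize price: best is 614, kept {A}.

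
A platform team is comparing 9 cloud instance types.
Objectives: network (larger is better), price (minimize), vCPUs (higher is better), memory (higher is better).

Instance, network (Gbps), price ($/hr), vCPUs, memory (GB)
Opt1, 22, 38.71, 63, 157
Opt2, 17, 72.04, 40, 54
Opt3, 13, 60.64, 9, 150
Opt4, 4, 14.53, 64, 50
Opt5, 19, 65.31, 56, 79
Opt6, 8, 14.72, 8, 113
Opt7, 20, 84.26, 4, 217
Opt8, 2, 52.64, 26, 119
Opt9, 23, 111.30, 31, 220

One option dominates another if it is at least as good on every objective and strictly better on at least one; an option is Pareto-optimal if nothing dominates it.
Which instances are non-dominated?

Opt1, Opt4, Opt6, Opt7, Opt9

Opt1: not dominated.
Opt2: dominated by Opt1 (network 22≥17, price 38.71≤72.04, vCPUs 63≥40, memory 157≥54).
Opt3: dominated by Opt1 (network 22≥13, price 38.71≤60.64, vCPUs 63≥9, memory 157≥150).
Opt4: not dominated (best price).
Opt5: dominated by Opt1 (network 22≥19, price 38.71≤65.31, vCPUs 63≥56, memory 157≥79).
Opt6: not dominated.
Opt7: not dominated.
Opt8: dominated by Opt1 (network 22≥2, price 38.71≤52.64, vCPUs 63≥26, memory 157≥119).
Opt9: not dominated (best network).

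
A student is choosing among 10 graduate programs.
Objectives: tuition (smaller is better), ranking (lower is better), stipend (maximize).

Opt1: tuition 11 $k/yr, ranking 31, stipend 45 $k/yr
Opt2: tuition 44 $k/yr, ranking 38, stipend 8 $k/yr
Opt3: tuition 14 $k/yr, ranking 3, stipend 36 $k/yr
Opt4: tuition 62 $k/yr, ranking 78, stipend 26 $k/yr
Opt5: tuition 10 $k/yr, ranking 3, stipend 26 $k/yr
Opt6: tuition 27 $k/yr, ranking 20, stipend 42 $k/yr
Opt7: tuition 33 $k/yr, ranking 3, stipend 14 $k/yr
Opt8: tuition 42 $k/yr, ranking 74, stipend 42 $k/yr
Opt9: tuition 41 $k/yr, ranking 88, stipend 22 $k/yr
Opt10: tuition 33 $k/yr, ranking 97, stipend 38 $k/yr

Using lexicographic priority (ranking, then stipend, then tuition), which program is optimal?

Opt3

First minimize ranking: best is 3, kept {Opt3, Opt5, Opt7}.
Then maximize stipend: best is 36, kept {Opt3}.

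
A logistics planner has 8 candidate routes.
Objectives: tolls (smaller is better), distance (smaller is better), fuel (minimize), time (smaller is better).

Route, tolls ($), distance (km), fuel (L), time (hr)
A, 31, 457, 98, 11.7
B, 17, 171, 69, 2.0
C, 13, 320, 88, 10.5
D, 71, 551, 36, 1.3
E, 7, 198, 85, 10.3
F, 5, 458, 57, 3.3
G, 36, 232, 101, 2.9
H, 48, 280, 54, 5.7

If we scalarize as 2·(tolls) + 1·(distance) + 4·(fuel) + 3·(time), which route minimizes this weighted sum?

A: 2·31 + 1·457 + 4·98 + 3·11.7 = 946.1
B: 2·17 + 1·171 + 4·69 + 3·2.0 = 487.0
C: 2·13 + 1·320 + 4·88 + 3·10.5 = 729.5
D: 2·71 + 1·551 + 4·36 + 3·1.3 = 840.9
E: 2·7 + 1·198 + 4·85 + 3·10.3 = 582.9
F: 2·5 + 1·458 + 4·57 + 3·3.3 = 705.9
G: 2·36 + 1·232 + 4·101 + 3·2.9 = 716.7
H: 2·48 + 1·280 + 4·54 + 3·5.7 = 609.1
Lowest: B at 487.0.

B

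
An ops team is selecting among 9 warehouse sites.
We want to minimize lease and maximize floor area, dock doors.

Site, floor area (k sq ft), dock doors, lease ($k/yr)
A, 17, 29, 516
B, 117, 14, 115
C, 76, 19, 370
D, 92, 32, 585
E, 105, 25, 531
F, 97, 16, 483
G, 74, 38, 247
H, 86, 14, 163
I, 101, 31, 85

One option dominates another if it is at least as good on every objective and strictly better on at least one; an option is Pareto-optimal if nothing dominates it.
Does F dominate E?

No

F vs E: F is worse on floor area (97 vs 105), so it does not dominate E.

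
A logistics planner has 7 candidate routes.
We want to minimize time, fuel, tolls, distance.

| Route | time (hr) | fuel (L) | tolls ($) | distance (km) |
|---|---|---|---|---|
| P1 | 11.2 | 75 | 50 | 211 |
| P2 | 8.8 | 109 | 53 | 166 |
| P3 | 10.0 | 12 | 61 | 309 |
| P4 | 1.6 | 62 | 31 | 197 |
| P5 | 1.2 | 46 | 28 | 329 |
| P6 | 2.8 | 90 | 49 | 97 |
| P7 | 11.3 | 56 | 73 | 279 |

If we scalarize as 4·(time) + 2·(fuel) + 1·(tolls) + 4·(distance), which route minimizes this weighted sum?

P1: 4·11.2 + 2·75 + 1·50 + 4·211 = 1088.8
P2: 4·8.8 + 2·109 + 1·53 + 4·166 = 970.2
P3: 4·10.0 + 2·12 + 1·61 + 4·309 = 1361.0
P4: 4·1.6 + 2·62 + 1·31 + 4·197 = 949.4
P5: 4·1.2 + 2·46 + 1·28 + 4·329 = 1440.8
P6: 4·2.8 + 2·90 + 1·49 + 4·97 = 628.2
P7: 4·11.3 + 2·56 + 1·73 + 4·279 = 1346.2
Lowest: P6 at 628.2.

P6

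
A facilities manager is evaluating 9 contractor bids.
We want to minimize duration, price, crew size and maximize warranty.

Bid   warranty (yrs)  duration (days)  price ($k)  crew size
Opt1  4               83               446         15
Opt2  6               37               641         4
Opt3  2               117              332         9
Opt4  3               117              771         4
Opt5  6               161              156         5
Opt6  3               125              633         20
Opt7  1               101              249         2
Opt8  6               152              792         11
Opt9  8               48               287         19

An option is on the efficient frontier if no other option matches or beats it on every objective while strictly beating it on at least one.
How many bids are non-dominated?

6

Opt1: not dominated.
Opt2: not dominated (best duration).
Opt3: not dominated.
Opt4: dominated by Opt2 (warranty 6≥3, duration 37≤117, price 641≤771, crew size 4≤4).
Opt5: not dominated (best price).
Opt6: dominated by Opt1 (warranty 4≥3, duration 83≤125, price 446≤633, crew size 15≤20).
Opt7: not dominated (best crew size).
Opt8: dominated by Opt2 (warranty 6≥6, duration 37≤152, price 641≤792, crew size 4≤11).
Opt9: not dominated (best warranty).
Pareto-optimal: Opt1, Opt2, Opt3, Opt5, Opt7, Opt9 → 6.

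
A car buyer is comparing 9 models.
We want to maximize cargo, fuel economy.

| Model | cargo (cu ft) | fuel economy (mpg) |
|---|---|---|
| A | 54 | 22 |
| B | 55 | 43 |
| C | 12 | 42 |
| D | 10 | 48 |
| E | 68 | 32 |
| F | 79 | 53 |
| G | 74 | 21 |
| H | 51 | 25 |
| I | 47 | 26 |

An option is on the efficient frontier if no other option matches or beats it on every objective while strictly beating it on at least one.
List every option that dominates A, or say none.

B, E, F

B: cargo 55≥54, fuel economy 43≥22 — dominates A.
E: cargo 68≥54, fuel economy 32≥22 — dominates A.
F: cargo 79≥54, fuel economy 53≥22 — dominates A.
Others (C, D, G, H, I) are each worse than A on at least one objective.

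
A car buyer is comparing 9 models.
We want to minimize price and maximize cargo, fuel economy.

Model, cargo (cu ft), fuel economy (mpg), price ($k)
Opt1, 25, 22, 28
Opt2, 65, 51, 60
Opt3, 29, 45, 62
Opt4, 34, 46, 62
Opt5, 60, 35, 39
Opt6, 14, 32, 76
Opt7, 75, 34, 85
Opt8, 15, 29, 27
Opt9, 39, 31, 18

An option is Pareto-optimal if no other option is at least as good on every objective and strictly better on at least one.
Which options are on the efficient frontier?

Opt2, Opt5, Opt7, Opt9

Opt1: dominated by Opt9 (cargo 39≥25, fuel economy 31≥22, price 18≤28).
Opt2: not dominated (best fuel economy).
Opt3: dominated by Opt2 (cargo 65≥29, fuel economy 51≥45, price 60≤62).
Opt4: dominated by Opt2 (cargo 65≥34, fuel economy 51≥46, price 60≤62).
Opt5: not dominated.
Opt6: dominated by Opt2 (cargo 65≥14, fuel economy 51≥32, price 60≤76).
Opt7: not dominated (best cargo).
Opt8: dominated by Opt9 (cargo 39≥15, fuel economy 31≥29, price 18≤27).
Opt9: not dominated (best price).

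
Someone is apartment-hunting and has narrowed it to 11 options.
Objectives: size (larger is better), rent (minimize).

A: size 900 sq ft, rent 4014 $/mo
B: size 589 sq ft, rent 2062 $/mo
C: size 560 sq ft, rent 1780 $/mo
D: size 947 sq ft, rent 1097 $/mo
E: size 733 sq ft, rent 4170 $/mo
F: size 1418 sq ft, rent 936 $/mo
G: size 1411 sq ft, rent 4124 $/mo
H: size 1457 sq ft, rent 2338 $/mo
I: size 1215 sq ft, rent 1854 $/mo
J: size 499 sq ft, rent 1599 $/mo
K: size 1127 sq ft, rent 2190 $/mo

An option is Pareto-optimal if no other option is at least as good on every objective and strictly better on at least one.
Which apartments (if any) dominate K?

F: size 1418≥1127, rent 936≤2190 — dominates K.
I: size 1215≥1127, rent 1854≤2190 — dominates K.
Others (A, B, C, D, E, G, H, J) are each worse than K on at least one objective.

F, I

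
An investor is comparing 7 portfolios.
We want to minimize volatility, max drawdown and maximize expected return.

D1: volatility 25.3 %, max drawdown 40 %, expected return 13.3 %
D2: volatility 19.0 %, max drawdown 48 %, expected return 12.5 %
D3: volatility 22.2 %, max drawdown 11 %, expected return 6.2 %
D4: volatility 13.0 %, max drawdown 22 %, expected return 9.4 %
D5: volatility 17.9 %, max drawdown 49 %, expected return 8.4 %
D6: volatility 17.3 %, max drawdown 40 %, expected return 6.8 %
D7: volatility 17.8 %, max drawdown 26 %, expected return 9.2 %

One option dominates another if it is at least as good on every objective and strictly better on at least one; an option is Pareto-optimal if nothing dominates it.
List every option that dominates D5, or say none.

D4, D7

D4: volatility 13.0≤17.9, max drawdown 22≤49, expected return 9.4≥8.4 — dominates D5.
D7: volatility 17.8≤17.9, max drawdown 26≤49, expected return 9.2≥8.4 — dominates D5.
Others (D1, D2, D3, D6) are each worse than D5 on at least one objective.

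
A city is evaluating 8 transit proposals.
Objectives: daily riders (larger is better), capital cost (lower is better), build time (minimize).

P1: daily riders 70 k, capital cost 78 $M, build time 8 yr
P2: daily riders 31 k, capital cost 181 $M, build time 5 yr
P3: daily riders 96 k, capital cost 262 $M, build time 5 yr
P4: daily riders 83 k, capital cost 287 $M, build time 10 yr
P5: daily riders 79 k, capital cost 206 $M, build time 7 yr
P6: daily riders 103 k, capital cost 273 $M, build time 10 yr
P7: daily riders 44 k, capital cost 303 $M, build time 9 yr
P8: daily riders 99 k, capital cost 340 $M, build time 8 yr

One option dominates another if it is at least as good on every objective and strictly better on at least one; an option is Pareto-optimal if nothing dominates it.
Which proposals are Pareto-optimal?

P1: not dominated (best capital cost).
P2: not dominated.
P3: not dominated.
P4: dominated by P3 (daily riders 96≥83, capital cost 262≤287, build time 5≤10).
P5: not dominated.
P6: not dominated (best daily riders).
P7: dominated by P1 (daily riders 70≥44, capital cost 78≤303, build time 8≤9).
P8: not dominated.

P1, P2, P3, P5, P6, P8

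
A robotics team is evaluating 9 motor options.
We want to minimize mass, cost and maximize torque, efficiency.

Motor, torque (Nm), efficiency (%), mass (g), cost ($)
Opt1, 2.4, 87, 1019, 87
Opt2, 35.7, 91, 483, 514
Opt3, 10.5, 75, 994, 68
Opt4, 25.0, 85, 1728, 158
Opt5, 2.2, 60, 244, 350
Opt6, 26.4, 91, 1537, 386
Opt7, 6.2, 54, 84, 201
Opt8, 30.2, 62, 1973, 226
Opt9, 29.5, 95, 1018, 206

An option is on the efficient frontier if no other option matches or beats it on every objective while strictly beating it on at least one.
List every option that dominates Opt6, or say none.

Opt9

Opt9: torque 29.5≥26.4, efficiency 95≥91, mass 1018≤1537, cost 206≤386 — dominates Opt6.
Others (Opt1, Opt2, Opt3, Opt4, Opt5, Opt7, Opt8) are each worse than Opt6 on at least one objective.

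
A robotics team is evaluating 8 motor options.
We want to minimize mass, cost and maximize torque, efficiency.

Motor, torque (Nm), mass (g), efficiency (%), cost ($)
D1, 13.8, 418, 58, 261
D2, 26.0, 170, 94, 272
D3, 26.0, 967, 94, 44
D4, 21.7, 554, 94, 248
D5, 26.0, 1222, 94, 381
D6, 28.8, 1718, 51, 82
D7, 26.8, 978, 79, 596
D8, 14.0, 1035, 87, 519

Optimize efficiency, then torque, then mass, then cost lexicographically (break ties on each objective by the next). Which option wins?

D2

First maximize efficiency: best is 94, kept {D2, D3, D4, D5}.
Then maximize torque: best is 26.0, kept {D2, D3, D5}.
Then minimize mass: best is 170, kept {D2}.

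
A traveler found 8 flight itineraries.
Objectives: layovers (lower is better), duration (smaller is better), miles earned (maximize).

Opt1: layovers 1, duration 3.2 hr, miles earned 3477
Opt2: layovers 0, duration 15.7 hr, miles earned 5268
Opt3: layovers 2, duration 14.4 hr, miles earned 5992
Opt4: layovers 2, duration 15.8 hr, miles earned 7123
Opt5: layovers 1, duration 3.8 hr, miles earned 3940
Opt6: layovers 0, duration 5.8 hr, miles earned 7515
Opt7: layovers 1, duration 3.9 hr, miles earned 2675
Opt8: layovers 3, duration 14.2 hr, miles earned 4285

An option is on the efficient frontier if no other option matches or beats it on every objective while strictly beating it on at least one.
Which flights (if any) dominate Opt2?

Opt6

Opt6: layovers 0≤0, duration 5.8≤15.7, miles earned 7515≥5268 — dominates Opt2.
Others (Opt1, Opt3, Opt4, Opt5, Opt7, Opt8) are each worse than Opt2 on at least one objective.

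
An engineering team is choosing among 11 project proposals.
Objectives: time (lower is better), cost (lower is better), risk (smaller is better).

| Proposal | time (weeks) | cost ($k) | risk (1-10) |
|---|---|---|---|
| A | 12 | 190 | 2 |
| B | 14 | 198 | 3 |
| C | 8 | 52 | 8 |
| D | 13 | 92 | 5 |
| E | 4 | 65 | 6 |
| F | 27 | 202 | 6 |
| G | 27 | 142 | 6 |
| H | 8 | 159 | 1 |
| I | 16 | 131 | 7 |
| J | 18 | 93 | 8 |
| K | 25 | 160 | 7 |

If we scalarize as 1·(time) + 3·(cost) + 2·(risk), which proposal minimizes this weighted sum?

A: 1·12 + 3·190 + 2·2 = 586
B: 1·14 + 3·198 + 2·3 = 614
C: 1·8 + 3·52 + 2·8 = 180
D: 1·13 + 3·92 + 2·5 = 299
E: 1·4 + 3·65 + 2·6 = 211
F: 1·27 + 3·202 + 2·6 = 645
G: 1·27 + 3·142 + 2·6 = 465
H: 1·8 + 3·159 + 2·1 = 487
I: 1·16 + 3·131 + 2·7 = 423
J: 1·18 + 3·93 + 2·8 = 313
K: 1·25 + 3·160 + 2·7 = 519
Lowest: C at 180.

C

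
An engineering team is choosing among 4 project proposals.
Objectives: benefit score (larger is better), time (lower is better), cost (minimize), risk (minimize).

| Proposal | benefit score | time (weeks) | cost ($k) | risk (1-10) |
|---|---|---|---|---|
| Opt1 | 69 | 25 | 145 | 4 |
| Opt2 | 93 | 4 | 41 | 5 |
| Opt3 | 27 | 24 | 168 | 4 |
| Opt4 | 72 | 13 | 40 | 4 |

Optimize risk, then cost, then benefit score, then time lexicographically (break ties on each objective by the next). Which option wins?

Opt4

First minimize risk: best is 4, kept {Opt1, Opt3, Opt4}.
Then minimize cost: best is 40, kept {Opt4}.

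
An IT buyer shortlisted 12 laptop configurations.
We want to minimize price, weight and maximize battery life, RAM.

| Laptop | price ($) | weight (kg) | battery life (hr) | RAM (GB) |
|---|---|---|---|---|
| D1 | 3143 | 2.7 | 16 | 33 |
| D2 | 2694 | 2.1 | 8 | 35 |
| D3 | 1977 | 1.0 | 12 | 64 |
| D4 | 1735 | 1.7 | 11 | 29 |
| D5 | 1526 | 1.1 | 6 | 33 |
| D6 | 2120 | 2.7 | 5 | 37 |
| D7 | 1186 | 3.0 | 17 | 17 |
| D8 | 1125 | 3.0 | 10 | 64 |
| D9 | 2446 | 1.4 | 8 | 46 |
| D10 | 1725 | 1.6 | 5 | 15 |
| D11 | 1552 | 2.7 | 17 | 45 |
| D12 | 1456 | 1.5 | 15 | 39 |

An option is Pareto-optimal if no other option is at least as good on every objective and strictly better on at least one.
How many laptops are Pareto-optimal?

D1: dominated by D11 (price 1552≤3143, weight 2.7≤2.7, battery life 17≥16, RAM 45≥33).
D2: dominated by D3 (price 1977≤2694, weight 1.0≤2.1, battery life 12≥8, RAM 64≥35).
D3: not dominated (best weight).
D4: dominated by D12 (price 1456≤1735, weight 1.5≤1.7, battery life 15≥11, RAM 39≥29).
D5: not dominated.
D6: dominated by D3 (price 1977≤2120, weight 1.0≤2.7, battery life 12≥5, RAM 64≥37).
D7: not dominated.
D8: not dominated (best price).
D9: dominated by D3 (price 1977≤2446, weight 1.0≤1.4, battery life 12≥8, RAM 64≥46).
D10: dominated by D5 (price 1526≤1725, weight 1.1≤1.6, battery life 6≥5, RAM 33≥15).
D11: not dominated.
D12: not dominated.
Pareto-optimal: D3, D5, D7, D8, D11, D12 → 6.

6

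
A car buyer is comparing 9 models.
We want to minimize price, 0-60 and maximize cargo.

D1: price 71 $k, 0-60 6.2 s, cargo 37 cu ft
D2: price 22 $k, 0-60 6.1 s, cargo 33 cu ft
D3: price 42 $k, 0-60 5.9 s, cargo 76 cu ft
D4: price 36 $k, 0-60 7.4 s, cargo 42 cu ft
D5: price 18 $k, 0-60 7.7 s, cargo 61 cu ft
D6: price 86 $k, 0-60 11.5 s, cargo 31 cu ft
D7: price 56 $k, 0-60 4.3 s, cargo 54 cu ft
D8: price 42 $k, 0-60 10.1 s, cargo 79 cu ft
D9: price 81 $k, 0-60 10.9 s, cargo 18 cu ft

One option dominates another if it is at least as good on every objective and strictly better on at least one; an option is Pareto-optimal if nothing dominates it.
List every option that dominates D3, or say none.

D1: worse on price (71 vs 42).
D2: worse on 0-60 (6.1 vs 5.9).
D4: worse on 0-60 (7.4 vs 5.9).
D5: worse on 0-60 (7.7 vs 5.9).
D6: worse on price (86 vs 42).
D7: worse on price (56 vs 42).
D8: worse on 0-60 (10.1 vs 5.9).
D9: worse on price (81 vs 42).
No option dominates D3.

none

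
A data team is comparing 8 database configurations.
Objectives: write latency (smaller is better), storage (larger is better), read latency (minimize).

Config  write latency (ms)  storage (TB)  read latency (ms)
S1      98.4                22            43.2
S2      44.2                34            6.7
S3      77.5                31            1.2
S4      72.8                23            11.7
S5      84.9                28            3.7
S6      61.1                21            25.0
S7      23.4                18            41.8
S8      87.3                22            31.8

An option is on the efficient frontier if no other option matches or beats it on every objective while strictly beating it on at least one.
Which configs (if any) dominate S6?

S2

S2: write latency 44.2≤61.1, storage 34≥21, read latency 6.7≤25.0 — dominates S6.
Others (S1, S3, S4, S5, S7, S8) are each worse than S6 on at least one objective.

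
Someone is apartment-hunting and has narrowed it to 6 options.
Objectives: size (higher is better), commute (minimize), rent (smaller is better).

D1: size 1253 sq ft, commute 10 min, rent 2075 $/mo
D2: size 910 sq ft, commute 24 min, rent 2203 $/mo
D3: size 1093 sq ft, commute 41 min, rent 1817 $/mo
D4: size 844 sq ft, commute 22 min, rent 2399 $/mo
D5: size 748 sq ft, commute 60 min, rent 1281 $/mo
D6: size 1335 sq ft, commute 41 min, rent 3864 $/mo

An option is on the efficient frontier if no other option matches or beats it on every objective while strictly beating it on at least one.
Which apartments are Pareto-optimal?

D1, D3, D5, D6

D1: not dominated (best commute).
D2: dominated by D1 (size 1253≥910, commute 10≤24, rent 2075≤2203).
D3: not dominated.
D4: dominated by D1 (size 1253≥844, commute 10≤22, rent 2075≤2399).
D5: not dominated (best rent).
D6: not dominated (best size).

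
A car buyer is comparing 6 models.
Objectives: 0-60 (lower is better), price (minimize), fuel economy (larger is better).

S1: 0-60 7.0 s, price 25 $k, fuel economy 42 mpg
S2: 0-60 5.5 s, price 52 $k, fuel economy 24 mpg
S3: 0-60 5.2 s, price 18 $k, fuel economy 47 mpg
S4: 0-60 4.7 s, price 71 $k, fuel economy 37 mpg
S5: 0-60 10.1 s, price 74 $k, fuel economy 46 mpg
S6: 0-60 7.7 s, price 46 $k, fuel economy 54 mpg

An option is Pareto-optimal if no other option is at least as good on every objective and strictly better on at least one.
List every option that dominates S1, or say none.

S3

S3: 0-60 5.2≤7.0, price 18≤25, fuel economy 47≥42 — dominates S1.
Others (S2, S4, S5, S6) are each worse than S1 on at least one objective.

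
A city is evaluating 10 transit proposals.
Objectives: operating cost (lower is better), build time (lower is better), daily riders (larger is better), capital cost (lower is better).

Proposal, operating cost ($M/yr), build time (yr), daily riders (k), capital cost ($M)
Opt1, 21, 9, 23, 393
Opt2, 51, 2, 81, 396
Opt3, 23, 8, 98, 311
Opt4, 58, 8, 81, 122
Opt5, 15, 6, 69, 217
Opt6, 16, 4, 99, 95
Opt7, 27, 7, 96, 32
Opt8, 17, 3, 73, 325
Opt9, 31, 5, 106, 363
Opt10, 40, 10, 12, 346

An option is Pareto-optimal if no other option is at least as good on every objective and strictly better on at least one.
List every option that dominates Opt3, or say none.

Opt6: operating cost 16≤23, build time 4≤8, daily riders 99≥98, capital cost 95≤311 — dominates Opt3.
Others (Opt1, Opt2, Opt4, Opt5, Opt7, Opt8, Opt9, Opt10) are each worse than Opt3 on at least one objective.

Opt6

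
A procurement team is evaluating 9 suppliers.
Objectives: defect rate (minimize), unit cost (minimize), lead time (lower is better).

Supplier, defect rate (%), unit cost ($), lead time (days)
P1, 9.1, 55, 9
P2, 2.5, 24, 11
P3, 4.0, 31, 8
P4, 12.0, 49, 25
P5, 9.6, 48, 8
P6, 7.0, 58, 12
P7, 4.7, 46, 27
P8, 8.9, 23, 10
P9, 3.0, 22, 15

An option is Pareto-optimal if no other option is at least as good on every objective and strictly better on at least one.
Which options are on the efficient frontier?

P1: dominated by P3 (defect rate 4.0≤9.1, unit cost 31≤55, lead time 8≤9).
P2: not dominated (best defect rate).
P3: not dominated.
P4: dominated by P2 (defect rate 2.5≤12.0, unit cost 24≤49, lead time 11≤25).
P5: dominated by P3 (defect rate 4.0≤9.6, unit cost 31≤48, lead time 8≤8).
P6: dominated by P2 (defect rate 2.5≤7.0, unit cost 24≤58, lead time 11≤12).
P7: dominated by P2 (defect rate 2.5≤4.7, unit cost 24≤46, lead time 11≤27).
P8: not dominated.
P9: not dominated (best unit cost).

P2, P3, P8, P9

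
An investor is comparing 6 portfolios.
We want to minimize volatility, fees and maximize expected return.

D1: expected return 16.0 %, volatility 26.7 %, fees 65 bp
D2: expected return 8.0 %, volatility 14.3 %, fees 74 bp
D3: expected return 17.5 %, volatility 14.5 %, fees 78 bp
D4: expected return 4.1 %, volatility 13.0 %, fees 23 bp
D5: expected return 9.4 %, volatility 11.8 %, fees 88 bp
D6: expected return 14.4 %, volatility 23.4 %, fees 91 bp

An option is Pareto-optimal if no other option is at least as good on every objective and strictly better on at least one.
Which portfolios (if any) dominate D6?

D3

D3: expected return 17.5≥14.4, volatility 14.5≤23.4, fees 78≤91 — dominates D6.
Others (D1, D2, D4, D5) are each worse than D6 on at least one objective.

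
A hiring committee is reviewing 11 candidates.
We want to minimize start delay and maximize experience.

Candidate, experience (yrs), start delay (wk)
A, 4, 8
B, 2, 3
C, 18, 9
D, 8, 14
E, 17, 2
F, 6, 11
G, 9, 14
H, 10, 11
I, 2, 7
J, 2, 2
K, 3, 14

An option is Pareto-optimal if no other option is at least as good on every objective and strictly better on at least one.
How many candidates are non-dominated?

A: dominated by E (experience 17≥4, start delay 2≤8).
B: dominated by E (experience 17≥2, start delay 2≤3).
C: not dominated (best experience).
D: dominated by C (experience 18≥8, start delay 9≤14).
E: not dominated.
F: dominated by C (experience 18≥6, start delay 9≤11).
G: dominated by C (experience 18≥9, start delay 9≤14).
H: dominated by C (experience 18≥10, start delay 9≤11).
I: dominated by B (experience 2≥2, start delay 3≤7).
J: dominated by E (experience 17≥2, start delay 2≤2).
K: dominated by A (experience 4≥3, start delay 8≤14).
Pareto-optimal: C, E → 2.

2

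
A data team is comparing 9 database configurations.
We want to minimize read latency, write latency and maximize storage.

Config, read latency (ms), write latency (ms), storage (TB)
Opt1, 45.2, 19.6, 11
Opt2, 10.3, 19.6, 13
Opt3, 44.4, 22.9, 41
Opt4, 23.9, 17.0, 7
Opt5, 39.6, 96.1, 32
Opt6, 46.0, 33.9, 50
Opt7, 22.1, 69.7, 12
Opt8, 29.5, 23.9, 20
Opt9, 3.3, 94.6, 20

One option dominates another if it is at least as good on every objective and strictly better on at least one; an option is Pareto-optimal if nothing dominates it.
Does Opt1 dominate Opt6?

Opt1 vs Opt6: Opt1 is worse on storage (11 vs 50), so it does not dominate Opt6.

No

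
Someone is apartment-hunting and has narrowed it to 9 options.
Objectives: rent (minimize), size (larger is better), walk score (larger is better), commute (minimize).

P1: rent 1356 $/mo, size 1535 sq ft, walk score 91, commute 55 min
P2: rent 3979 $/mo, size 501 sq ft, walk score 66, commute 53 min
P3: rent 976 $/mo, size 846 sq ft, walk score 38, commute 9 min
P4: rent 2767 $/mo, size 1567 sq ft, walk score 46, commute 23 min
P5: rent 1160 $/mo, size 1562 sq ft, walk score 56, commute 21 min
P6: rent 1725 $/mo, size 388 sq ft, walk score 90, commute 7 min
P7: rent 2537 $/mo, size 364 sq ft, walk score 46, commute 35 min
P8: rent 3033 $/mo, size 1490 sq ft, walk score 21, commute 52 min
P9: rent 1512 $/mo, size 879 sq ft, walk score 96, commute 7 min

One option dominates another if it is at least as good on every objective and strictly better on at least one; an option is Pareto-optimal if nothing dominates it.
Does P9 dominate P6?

P9 vs P6: rent 1512≤1725, size 879≥388, walk score 96≥90, commute 7≤7 — P9 is at least as good on every objective with at least one strict improvement.

Yes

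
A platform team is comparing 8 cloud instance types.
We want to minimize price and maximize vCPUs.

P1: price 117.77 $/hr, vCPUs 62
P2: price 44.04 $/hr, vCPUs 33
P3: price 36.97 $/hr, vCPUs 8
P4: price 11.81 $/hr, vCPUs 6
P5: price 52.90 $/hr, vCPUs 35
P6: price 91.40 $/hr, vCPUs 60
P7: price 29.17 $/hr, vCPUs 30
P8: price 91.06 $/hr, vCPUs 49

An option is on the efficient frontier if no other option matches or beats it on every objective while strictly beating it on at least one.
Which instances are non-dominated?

P1, P2, P4, P5, P6, P7, P8

P1: not dominated (best vCPUs).
P2: not dominated.
P3: dominated by P7 (price 29.17≤36.97, vCPUs 30≥8).
P4: not dominated (best price).
P5: not dominated.
P6: not dominated.
P7: not dominated.
P8: not dominated.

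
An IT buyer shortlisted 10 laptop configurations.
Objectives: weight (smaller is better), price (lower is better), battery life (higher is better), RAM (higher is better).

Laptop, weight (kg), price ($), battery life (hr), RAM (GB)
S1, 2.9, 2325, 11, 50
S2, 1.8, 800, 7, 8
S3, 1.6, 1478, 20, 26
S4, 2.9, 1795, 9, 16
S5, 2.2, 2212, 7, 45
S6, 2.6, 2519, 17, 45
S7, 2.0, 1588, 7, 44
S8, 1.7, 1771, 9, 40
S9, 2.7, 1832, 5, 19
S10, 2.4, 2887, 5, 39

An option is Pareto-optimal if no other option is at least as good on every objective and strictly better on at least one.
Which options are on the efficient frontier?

S1: not dominated (best RAM).
S2: not dominated (best price).
S3: not dominated (best weight).
S4: dominated by S3 (weight 1.6≤2.9, price 1478≤1795, battery life 20≥9, RAM 26≥16).
S5: not dominated.
S6: not dominated.
S7: not dominated.
S8: not dominated.
S9: dominated by S3 (weight 1.6≤2.7, price 1478≤1832, battery life 20≥5, RAM 26≥19).
S10: dominated by S5 (weight 2.2≤2.4, price 2212≤2887, battery life 7≥5, RAM 45≥39).

S1, S2, S3, S5, S6, S7, S8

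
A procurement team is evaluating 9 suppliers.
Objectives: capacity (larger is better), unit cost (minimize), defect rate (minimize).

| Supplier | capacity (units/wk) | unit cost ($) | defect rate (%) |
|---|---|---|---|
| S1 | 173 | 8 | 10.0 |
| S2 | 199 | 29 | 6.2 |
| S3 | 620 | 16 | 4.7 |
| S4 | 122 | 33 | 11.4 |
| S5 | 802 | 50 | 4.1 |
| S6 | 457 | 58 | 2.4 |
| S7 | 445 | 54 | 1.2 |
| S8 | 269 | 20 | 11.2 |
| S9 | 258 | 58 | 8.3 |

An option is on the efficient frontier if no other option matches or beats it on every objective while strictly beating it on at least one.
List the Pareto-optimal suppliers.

S1, S3, S5, S6, S7

S1: not dominated (best unit cost).
S2: dominated by S3 (capacity 620≥199, unit cost 16≤29, defect rate 4.7≤6.2).
S3: not dominated.
S4: dominated by S1 (capacity 173≥122, unit cost 8≤33, defect rate 10.0≤11.4).
S5: not dominated (best capacity).
S6: not dominated.
S7: not dominated (best defect rate).
S8: dominated by S3 (capacity 620≥269, unit cost 16≤20, defect rate 4.7≤11.2).
S9: dominated by S3 (capacity 620≥258, unit cost 16≤58, defect rate 4.7≤8.3).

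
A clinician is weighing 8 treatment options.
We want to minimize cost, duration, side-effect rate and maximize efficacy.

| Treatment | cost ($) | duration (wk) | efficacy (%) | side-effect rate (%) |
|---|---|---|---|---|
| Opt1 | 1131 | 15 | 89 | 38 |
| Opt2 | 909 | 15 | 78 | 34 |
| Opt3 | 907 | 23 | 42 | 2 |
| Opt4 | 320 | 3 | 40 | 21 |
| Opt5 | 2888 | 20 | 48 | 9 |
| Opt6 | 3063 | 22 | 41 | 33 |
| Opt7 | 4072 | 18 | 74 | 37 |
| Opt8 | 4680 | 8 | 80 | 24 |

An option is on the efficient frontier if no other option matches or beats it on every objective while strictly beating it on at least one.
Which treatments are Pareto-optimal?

Opt1: not dominated (best efficacy).
Opt2: not dominated.
Opt3: not dominated (best side-effect rate).
Opt4: not dominated (best cost).
Opt5: not dominated.
Opt6: dominated by Opt5 (cost 2888≤3063, duration 20≤22, efficacy 48≥41, side-effect rate 9≤33).
Opt7: dominated by Opt2 (cost 909≤4072, duration 15≤18, efficacy 78≥74, side-effect rate 34≤37).
Opt8: not dominated.

Opt1, Opt2, Opt3, Opt4, Opt5, Opt8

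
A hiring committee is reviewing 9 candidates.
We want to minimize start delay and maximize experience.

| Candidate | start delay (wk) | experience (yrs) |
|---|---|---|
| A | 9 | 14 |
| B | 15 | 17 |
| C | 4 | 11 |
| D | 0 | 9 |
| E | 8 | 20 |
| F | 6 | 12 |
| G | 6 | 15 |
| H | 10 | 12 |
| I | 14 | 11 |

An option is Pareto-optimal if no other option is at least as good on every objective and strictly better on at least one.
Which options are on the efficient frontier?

A: dominated by E (start delay 8≤9, experience 20≥14).
B: dominated by E (start delay 8≤15, experience 20≥17).
C: not dominated.
D: not dominated (best start delay).
E: not dominated (best experience).
F: dominated by G (start delay 6≤6, experience 15≥12).
G: not dominated.
H: dominated by A (start delay 9≤10, experience 14≥12).
I: dominated by A (start delay 9≤14, experience 14≥11).

C, D, E, G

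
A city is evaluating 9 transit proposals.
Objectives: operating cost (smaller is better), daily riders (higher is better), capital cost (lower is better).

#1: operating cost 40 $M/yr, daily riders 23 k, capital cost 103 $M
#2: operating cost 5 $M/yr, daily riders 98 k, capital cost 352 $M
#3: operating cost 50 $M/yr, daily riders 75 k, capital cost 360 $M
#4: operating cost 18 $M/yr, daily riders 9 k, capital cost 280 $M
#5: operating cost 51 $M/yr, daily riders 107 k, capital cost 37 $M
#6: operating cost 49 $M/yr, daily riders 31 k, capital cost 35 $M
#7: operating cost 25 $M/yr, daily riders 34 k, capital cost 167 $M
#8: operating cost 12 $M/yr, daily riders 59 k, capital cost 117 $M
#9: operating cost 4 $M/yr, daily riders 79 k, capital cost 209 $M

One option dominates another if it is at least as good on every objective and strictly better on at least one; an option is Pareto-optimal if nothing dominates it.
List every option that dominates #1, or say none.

#2: worse on capital cost (352 vs 103).
#3: worse on operating cost (50 vs 40).
#4: worse on daily riders (9 vs 23).
#5: worse on operating cost (51 vs 40).
#6: worse on operating cost (49 vs 40).
#7: worse on capital cost (167 vs 103).
#8: worse on capital cost (117 vs 103).
#9: worse on capital cost (209 vs 103).
No option dominates #1.

none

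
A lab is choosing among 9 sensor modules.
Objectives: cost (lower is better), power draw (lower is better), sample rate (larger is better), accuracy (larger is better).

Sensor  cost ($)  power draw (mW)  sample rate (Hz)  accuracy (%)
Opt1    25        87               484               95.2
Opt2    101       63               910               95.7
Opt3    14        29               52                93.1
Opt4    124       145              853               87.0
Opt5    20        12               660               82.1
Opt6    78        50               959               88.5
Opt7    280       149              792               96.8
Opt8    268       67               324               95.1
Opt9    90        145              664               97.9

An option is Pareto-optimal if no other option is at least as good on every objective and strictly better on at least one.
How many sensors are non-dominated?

7

Opt1: not dominated.
Opt2: not dominated.
Opt3: not dominated (best cost).
Opt4: dominated by Opt2 (cost 101≤124, power draw 63≤145, sample rate 910≥853, accuracy 95.7≥87.0).
Opt5: not dominated (best power draw).
Opt6: not dominated (best sample rate).
Opt7: not dominated.
Opt8: dominated by Opt2 (cost 101≤268, power draw 63≤67, sample rate 910≥324, accuracy 95.7≥95.1).
Opt9: not dominated (best accuracy).
Pareto-optimal: Opt1, Opt2, Opt3, Opt5, Opt6, Opt7, Opt9 → 7.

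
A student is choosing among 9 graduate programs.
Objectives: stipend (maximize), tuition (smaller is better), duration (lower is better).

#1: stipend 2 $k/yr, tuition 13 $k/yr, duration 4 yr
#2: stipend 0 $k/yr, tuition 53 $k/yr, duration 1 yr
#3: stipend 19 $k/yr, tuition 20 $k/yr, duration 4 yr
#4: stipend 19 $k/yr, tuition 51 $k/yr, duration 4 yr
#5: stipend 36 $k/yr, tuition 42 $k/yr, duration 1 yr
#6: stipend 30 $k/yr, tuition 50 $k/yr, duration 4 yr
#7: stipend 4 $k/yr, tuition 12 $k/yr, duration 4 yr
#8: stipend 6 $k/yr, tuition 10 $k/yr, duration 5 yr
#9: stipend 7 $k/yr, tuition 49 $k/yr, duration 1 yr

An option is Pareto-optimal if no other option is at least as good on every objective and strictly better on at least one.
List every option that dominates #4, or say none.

#3, #5, #6

#3: stipend 19≥19, tuition 20≤51, duration 4≤4 — dominates #4.
#5: stipend 36≥19, tuition 42≤51, duration 1≤4 — dominates #4.
#6: stipend 30≥19, tuition 50≤51, duration 4≤4 — dominates #4.
Others (#1, #2, #7, #8, #9) are each worse than #4 on at least one objective.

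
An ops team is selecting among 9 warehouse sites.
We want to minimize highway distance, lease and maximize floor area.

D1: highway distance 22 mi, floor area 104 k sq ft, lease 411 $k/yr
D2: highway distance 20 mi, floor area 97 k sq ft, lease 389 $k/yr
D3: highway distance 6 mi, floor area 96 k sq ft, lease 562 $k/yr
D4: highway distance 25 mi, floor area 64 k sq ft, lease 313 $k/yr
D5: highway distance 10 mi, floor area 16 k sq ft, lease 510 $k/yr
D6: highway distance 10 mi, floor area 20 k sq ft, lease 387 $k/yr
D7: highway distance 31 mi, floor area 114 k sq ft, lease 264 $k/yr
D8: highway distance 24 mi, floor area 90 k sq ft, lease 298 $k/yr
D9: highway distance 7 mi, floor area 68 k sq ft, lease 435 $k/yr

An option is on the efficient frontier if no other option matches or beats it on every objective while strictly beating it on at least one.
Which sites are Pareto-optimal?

D1, D2, D3, D6, D7, D8, D9

D1: not dominated.
D2: not dominated.
D3: not dominated (best highway distance).
D4: dominated by D8 (highway distance 24≤25, floor area 90≥64, lease 298≤313).
D5: dominated by D6 (highway distance 10≤10, floor area 20≥16, lease 387≤510).
D6: not dominated.
D7: not dominated (best floor area).
D8: not dominated.
D9: not dominated.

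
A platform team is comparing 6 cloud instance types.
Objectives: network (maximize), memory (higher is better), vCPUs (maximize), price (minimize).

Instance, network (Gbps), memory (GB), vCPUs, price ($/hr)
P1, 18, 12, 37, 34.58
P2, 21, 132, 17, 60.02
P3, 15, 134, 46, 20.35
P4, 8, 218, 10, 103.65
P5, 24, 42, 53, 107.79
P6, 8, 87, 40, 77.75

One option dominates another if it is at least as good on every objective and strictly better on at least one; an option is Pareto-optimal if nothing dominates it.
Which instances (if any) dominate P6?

P3: network 15≥8, memory 134≥87, vCPUs 46≥40, price 20.35≤77.75 — dominates P6.
Others (P1, P2, P4, P5) are each worse than P6 on at least one objective.

P3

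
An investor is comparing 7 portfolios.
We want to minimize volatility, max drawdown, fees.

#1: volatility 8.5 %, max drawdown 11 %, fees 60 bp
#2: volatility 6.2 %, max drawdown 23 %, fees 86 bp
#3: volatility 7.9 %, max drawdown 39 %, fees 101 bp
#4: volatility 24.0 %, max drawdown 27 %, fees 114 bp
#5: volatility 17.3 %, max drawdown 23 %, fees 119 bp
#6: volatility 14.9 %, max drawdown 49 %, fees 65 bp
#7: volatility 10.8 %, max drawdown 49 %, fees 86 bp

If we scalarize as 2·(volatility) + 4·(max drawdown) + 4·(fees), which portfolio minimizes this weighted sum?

#1

#1: 2·8.5 + 4·11 + 4·60 = 301.0
#2: 2·6.2 + 4·23 + 4·86 = 448.4
#3: 2·7.9 + 4·39 + 4·101 = 575.8
#4: 2·24.0 + 4·27 + 4·114 = 612.0
#5: 2·17.3 + 4·23 + 4·119 = 602.6
#6: 2·14.9 + 4·49 + 4·65 = 485.8
#7: 2·10.8 + 4·49 + 4·86 = 561.6
Lowest: #1 at 301.0.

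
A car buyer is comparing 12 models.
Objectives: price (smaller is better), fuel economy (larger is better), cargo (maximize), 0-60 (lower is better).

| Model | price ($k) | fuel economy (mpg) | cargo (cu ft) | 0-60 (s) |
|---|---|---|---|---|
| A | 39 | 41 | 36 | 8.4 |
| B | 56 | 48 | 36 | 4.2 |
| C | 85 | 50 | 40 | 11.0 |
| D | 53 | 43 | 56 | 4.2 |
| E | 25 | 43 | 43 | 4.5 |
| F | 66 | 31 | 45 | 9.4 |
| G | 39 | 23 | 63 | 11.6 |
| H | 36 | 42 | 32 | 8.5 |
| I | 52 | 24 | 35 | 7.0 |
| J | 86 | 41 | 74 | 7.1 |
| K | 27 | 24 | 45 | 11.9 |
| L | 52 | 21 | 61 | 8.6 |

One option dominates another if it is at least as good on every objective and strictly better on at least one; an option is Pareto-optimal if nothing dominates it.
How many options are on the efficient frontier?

A: dominated by E (price 25≤39, fuel economy 43≥41, cargo 43≥36, 0-60 4.5≤8.4).
B: not dominated.
C: not dominated (best fuel economy).
D: not dominated.
E: not dominated (best price).
F: dominated by D (price 53≤66, fuel economy 43≥31, cargo 56≥45, 0-60 4.2≤9.4).
G: not dominated.
H: dominated by E (price 25≤36, fuel economy 43≥42, cargo 43≥32, 0-60 4.5≤8.5).
I: dominated by E (price 25≤52, fuel economy 43≥24, cargo 43≥35, 0-60 4.5≤7.0).
J: not dominated (best cargo).
K: not dominated.
L: not dominated.
Pareto-optimal: B, C, D, E, G, J, K, L → 8.

8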